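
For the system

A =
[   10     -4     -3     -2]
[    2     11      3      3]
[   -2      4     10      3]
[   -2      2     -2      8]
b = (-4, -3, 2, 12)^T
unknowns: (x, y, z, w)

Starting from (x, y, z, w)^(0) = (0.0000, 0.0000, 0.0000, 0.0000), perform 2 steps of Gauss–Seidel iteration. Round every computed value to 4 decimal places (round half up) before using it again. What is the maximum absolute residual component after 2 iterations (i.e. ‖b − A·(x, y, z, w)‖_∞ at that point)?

2.3194

Iteration 1:
  x = (-4 - (-4)·0.0000 - (-3)·0.0000 - (-2)·0.0000) / (10) = -0.4000
  y = (-3 - (2)·-0.4000 - (3)·0.0000 - (3)·0.0000) / (11) = -0.2000
  z = (2 - (-2)·-0.4000 - (4)·-0.2000 - (3)·0.0000) / (10) = 0.2000
  w = (12 - (-2)·-0.4000 - (2)·-0.2000 - (-2)·0.2000) / (8) = 1.5000
Iteration 2:
  x = (-4 - (-4)·-0.2000 - (-3)·0.2000 - (-2)·1.5000) / (10) = -0.1200
  y = (-3 - (2)·-0.1200 - (3)·0.2000 - (3)·1.5000) / (11) = -0.7145
  z = (2 - (-2)·-0.1200 - (4)·-0.7145 - (3)·1.5000) / (10) = 0.0118
  w = (12 - (-2)·-0.1200 - (2)·-0.7145 - (-2)·0.0118) / (8) = 1.6516
Residual b − A·x = (-2.3194, 0.1093, -0.4548, -0.0002); ∞-norm = 2.3194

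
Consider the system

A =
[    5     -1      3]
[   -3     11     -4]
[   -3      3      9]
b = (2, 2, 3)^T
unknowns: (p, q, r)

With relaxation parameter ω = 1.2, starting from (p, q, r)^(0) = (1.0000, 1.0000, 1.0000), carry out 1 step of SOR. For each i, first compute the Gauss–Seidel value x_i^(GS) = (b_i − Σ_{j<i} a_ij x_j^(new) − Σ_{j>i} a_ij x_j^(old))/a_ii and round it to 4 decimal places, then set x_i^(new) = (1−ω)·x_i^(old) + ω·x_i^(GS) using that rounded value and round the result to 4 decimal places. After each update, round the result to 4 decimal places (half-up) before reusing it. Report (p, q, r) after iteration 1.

Iteration 1:
  p: GS value = (2 - (-1)·1.0000 - (3)·1.0000) / (5) = 0.0000;  p ← (1−ω)·1.0000 + ω·0.0000 = -0.2000
  q: GS value = (2 - (-3)·-0.2000 - (-4)·1.0000) / (11) = 0.4909;  q ← (1−ω)·1.0000 + ω·0.4909 = 0.3891
  r: GS value = (3 - (-3)·-0.2000 - (3)·0.3891) / (9) = 0.1370;  r ← (1−ω)·1.0000 + ω·0.1370 = -0.0356

(-0.2000, 0.3891, -0.0356)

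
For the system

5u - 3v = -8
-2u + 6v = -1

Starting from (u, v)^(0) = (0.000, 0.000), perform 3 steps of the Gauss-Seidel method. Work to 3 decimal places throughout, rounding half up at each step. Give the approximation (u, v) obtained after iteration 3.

Iteration 1:
  u = (-8 - (-3)·0.000) / (5) = -1.600
  v = (-1 - (-2)·-1.600) / (6) = -0.700
Iteration 2:
  u = (-8 - (-3)·-0.700) / (5) = -2.020
  v = (-1 - (-2)·-2.020) / (6) = -0.840
Iteration 3:
  u = (-8 - (-3)·-0.840) / (5) = -2.104
  v = (-1 - (-2)·-2.104) / (6) = -0.868

(-2.104, -0.868)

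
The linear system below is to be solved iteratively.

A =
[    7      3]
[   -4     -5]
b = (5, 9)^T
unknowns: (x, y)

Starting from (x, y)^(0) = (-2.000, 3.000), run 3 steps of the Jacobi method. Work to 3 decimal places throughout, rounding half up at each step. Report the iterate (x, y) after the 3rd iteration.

Iteration 1:
  x = (5 - (3)·3.000) / (7) = -0.571
  y = (9 - (-4)·-2.000) / (-5) = -0.200
Iteration 2:
  x = (5 - (3)·-0.200) / (7) = 0.800
  y = (9 - (-4)·-0.571) / (-5) = -1.343
Iteration 3:
  x = (5 - (3)·-1.343) / (7) = 1.290
  y = (9 - (-4)·0.800) / (-5) = -2.440

(1.290, -2.440)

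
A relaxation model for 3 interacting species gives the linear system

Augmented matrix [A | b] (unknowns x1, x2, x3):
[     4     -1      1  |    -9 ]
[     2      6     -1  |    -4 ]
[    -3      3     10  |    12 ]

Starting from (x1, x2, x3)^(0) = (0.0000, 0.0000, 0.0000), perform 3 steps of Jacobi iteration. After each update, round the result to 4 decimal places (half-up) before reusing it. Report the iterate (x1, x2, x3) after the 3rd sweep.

Iteration 1:
  x1 = (-9 - (-1)·0.0000 - (1)·0.0000) / (4) = -2.2500
  x2 = (-4 - (2)·0.0000 - (-1)·0.0000) / (6) = -0.6667
  x3 = (12 - (-3)·0.0000 - (3)·0.0000) / (10) = 1.2000
Iteration 2:
  x1 = (-9 - (-1)·-0.6667 - (1)·1.2000) / (4) = -2.7167
  x2 = (-4 - (2)·-2.2500 - (-1)·1.2000) / (6) = 0.2833
  x3 = (12 - (-3)·-2.2500 - (3)·-0.6667) / (10) = 0.7250
Iteration 3:
  x1 = (-9 - (-1)·0.2833 - (1)·0.7250) / (4) = -2.3604
  x2 = (-4 - (2)·-2.7167 - (-1)·0.7250) / (6) = 0.3597
  x3 = (12 - (-3)·-2.7167 - (3)·0.2833) / (10) = 0.3000

(-2.3604, 0.3597, 0.3000)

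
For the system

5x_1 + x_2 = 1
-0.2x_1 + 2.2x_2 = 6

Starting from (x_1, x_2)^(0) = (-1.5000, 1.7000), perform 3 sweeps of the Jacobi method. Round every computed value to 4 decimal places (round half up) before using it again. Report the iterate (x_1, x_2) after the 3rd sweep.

Iteration 1:
  x_1 = (1 - (1)·1.7000) / (5) = -0.1400
  x_2 = (6 - (-0.2)·-1.5000) / (2.2) = 2.5909
Iteration 2:
  x_1 = (1 - (1)·2.5909) / (5) = -0.3182
  x_2 = (6 - (-0.2)·-0.1400) / (2.2) = 2.7145
Iteration 3:
  x_1 = (1 - (1)·2.7145) / (5) = -0.3429
  x_2 = (6 - (-0.2)·-0.3182) / (2.2) = 2.6983

(-0.3429, 2.6983)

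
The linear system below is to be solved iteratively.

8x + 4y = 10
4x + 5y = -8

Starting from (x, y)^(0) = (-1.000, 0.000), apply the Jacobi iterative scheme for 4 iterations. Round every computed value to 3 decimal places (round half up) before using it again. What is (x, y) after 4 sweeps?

(2.710, -3.640)

Iteration 1:
  x = (10 - (4)·0.000) / (8) = 1.250
  y = (-8 - (4)·-1.000) / (5) = -0.800
Iteration 2:
  x = (10 - (4)·-0.800) / (8) = 1.650
  y = (-8 - (4)·1.250) / (5) = -2.600
Iteration 3:
  x = (10 - (4)·-2.600) / (8) = 2.550
  y = (-8 - (4)·1.650) / (5) = -2.920
Iteration 4:
  x = (10 - (4)·-2.920) / (8) = 2.710
  y = (-8 - (4)·2.550) / (5) = -3.640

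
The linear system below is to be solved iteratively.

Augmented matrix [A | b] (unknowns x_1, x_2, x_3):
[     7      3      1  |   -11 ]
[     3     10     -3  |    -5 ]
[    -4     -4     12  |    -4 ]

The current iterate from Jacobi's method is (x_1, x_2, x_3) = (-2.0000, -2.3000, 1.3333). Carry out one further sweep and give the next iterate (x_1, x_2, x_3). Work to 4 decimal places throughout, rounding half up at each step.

(-0.7762, 0.5000, -1.7667)

One sweep:
  x_1 = (-11 - (3)·-2.3000 - (1)·1.3333) / (7) = -0.7762
  x_2 = (-5 - (3)·-2.0000 - (-3)·1.3333) / (10) = 0.5000
  x_3 = (-4 - (-4)·-2.0000 - (-4)·-2.3000) / (12) = -1.7667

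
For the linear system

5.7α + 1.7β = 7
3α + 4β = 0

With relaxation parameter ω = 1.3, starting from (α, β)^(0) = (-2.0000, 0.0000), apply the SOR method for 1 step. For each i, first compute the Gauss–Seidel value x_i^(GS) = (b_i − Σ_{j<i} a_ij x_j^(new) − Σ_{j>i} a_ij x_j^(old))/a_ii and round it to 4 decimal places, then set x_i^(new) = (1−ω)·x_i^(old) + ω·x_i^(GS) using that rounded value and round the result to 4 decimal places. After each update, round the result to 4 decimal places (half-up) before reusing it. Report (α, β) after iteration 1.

(2.1965, -2.1416)

Iteration 1:
  α: GS value = (7 - (1.7)·0.0000) / (5.7) = 1.2281;  α ← (1−ω)·-2.0000 + ω·1.2281 = 2.1965
  β: GS value = (0 - (3)·2.1965) / (4) = -1.6474;  β ← (1−ω)·0.0000 + ω·-1.6474 = -2.1416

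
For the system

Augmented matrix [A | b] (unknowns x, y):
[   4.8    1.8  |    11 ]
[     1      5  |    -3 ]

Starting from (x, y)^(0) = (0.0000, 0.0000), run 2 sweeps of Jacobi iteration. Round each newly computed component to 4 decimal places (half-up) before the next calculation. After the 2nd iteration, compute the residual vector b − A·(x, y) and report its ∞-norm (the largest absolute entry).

0.8248

Iteration 1:
  x = (11 - (1.8)·0.0000) / (4.8) = 2.2917
  y = (-3 - (1)·0.0000) / (5) = -0.6000
Iteration 2:
  x = (11 - (1.8)·-0.6000) / (4.8) = 2.5167
  y = (-3 - (1)·2.2917) / (5) = -1.0583
Residual b − A·x = (0.8248, -0.2252); ∞-norm = 0.8248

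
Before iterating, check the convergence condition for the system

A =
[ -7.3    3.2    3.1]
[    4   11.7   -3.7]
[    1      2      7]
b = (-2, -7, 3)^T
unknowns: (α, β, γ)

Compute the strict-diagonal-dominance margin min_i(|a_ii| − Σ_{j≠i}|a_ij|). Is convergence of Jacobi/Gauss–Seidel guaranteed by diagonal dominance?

row 1: |-7.3| − (3.2+3.1) = 1
row 2: |11.7| − (4+3.7) = 4
row 3: |7| − (1+2) = 4
minimum over rows = 1 → strictly diagonally dominant (convergence guaranteed)

1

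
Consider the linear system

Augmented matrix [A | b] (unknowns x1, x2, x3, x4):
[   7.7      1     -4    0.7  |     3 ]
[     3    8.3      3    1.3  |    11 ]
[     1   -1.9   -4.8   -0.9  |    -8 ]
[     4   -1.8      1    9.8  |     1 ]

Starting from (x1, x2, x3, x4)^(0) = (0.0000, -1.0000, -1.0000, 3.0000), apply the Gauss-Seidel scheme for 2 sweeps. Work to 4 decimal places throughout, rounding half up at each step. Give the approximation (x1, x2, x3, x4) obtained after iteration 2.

Iteration 1:
  x1 = (3 - (1)·-1.0000 - (-4)·-1.0000 - (0.7)·3.0000) / (7.7) = -0.2727
  x2 = (11 - (3)·-0.2727 - (3)·-1.0000 - (1.3)·3.0000) / (8.3) = 1.3154
  x3 = (-8 - (1)·-0.2727 - (-1.9)·1.3154 - (-0.9)·3.0000) / (-4.8) = 0.5267
  x4 = (1 - (4)·-0.2727 - (-1.8)·1.3154 - (1)·0.5267) / (9.8) = 0.4012
Iteration 2:
  x1 = (3 - (1)·1.3154 - (-4)·0.5267 - (0.7)·0.4012) / (7.7) = 0.4559
  x2 = (11 - (3)·0.4559 - (3)·0.5267 - (1.3)·0.4012) / (8.3) = 0.9073
  x3 = (-8 - (1)·0.4559 - (-1.9)·0.9073 - (-0.9)·0.4012) / (-4.8) = 1.3273
  x4 = (1 - (4)·0.4559 - (-1.8)·0.9073 - (1)·1.3273) / (9.8) = -0.0528

(0.4559, 0.9073, 1.3273, -0.0528)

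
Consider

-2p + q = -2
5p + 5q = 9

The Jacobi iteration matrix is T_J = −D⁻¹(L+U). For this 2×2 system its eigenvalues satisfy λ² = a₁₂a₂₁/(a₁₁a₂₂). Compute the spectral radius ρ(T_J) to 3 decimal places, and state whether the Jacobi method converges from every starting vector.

a₁₂a₂₁/(a₁₁a₂₂) = (1)·(5) / ((-2)·(5)) = -0.500000
ρ = √|-0.500000| = √0.500000 = 0.707
ρ < 1, so Jacobi converges

0.707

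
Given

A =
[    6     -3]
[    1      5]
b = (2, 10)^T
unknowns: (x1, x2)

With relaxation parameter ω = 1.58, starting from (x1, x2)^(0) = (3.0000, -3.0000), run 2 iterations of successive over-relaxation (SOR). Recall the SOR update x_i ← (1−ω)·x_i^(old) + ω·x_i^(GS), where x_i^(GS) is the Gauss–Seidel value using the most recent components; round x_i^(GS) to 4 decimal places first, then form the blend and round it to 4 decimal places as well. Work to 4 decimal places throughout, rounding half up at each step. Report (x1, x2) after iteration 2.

(7.3706, -2.6679)

Iteration 1:
  x1: GS value = (2 - (-3)·-3.0000) / (6) = -1.1667;  x1 ← (1−ω)·3.0000 + ω·-1.1667 = -3.5834
  x2: GS value = (10 - (1)·-3.5834) / (5) = 2.7167;  x2 ← (1−ω)·-3.0000 + ω·2.7167 = 6.0324
Iteration 2:
  x1: GS value = (2 - (-3)·6.0324) / (6) = 3.3495;  x1 ← (1−ω)·-3.5834 + ω·3.3495 = 7.3706
  x2: GS value = (10 - (1)·7.3706) / (5) = 0.5259;  x2 ← (1−ω)·6.0324 + ω·0.5259 = -2.6679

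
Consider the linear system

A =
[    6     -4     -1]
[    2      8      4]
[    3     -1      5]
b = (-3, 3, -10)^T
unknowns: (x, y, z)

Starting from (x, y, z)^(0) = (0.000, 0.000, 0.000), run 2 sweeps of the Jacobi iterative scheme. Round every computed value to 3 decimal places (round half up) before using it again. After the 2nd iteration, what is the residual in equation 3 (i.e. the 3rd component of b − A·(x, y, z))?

Iteration 1:
  x = (-3 - (-4)·0.000 - (-1)·0.000) / (6) = -0.500
  y = (3 - (2)·0.000 - (4)·0.000) / (8) = 0.375
  z = (-10 - (3)·0.000 - (-1)·0.000) / (5) = -2.000
Iteration 2:
  x = (-3 - (-4)·0.375 - (-1)·-2.000) / (6) = -0.583
  y = (3 - (2)·-0.500 - (4)·-2.000) / (8) = 1.500
  z = (-10 - (3)·-0.500 - (-1)·0.375) / (5) = -1.625
Residual b − A·x = (4.873, -1.334, 1.374)

1.374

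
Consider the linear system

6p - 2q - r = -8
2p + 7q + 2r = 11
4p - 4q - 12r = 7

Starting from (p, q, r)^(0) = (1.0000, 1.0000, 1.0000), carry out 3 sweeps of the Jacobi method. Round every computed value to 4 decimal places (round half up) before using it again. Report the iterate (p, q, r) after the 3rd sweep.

(-0.8737, 2.2262, -1.6078)

Iteration 1:
  p = (-8 - (-2)·1.0000 - (-1)·1.0000) / (6) = -0.8333
  q = (11 - (2)·1.0000 - (2)·1.0000) / (7) = 1.0000
  r = (7 - (4)·1.0000 - (-4)·1.0000) / (-12) = -0.5833
Iteration 2:
  p = (-8 - (-2)·1.0000 - (-1)·-0.5833) / (6) = -1.0972
  q = (11 - (2)·-0.8333 - (2)·-0.5833) / (7) = 1.9762
  r = (7 - (4)·-0.8333 - (-4)·1.0000) / (-12) = -1.1944
Iteration 3:
  p = (-8 - (-2)·1.9762 - (-1)·-1.1944) / (6) = -0.8737
  q = (11 - (2)·-1.0972 - (2)·-1.1944) / (7) = 2.2262
  r = (7 - (4)·-1.0972 - (-4)·1.9762) / (-12) = -1.6078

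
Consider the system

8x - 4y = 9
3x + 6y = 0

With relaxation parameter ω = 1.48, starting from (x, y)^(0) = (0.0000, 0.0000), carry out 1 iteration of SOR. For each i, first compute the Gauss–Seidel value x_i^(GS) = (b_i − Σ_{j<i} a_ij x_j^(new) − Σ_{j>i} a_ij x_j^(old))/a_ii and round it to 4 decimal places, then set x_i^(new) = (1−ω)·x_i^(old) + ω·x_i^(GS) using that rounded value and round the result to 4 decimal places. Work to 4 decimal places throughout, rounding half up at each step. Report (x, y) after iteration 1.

(1.6650, -1.2321)

Iteration 1:
  x: GS value = (9 - (-4)·0.0000) / (8) = 1.1250;  x ← (1−ω)·0.0000 + ω·1.1250 = 1.6650
  y: GS value = (0 - (3)·1.6650) / (6) = -0.8325;  y ← (1−ω)·0.0000 + ω·-0.8325 = -1.2321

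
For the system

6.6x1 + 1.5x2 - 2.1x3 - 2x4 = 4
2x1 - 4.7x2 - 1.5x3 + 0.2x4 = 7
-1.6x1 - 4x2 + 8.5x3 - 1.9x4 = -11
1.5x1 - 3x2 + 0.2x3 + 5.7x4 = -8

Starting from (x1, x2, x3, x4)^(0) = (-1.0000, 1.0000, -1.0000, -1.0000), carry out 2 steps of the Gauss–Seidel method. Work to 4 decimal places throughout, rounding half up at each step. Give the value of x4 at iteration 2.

-1.7692

Iteration 1:
  x1 = (4 - (1.5)·1.0000 - (-2.1)·-1.0000 - (-2)·-1.0000) / (6.6) = -0.2424
  x2 = (7 - (2)·-0.2424 - (-1.5)·-1.0000 - (0.2)·-1.0000) / (-4.7) = -1.3159
  x3 = (-11 - (-1.6)·-0.2424 - (-4)·-1.3159 - (-1.9)·-1.0000) / (8.5) = -2.1825
  x4 = (-8 - (1.5)·-0.2424 - (-3)·-1.3159 - (0.2)·-2.1825) / (5.7) = -1.9557
Iteration 2:
  x1 = (4 - (1.5)·-1.3159 - (-2.1)·-2.1825 - (-2)·-1.9557) / (6.6) = -0.3819
  x2 = (7 - (2)·-0.3819 - (-1.5)·-2.1825 - (0.2)·-1.9557) / (-4.7) = -1.0386
  x3 = (-11 - (-1.6)·-0.3819 - (-4)·-1.0386 - (-1.9)·-1.9557) / (8.5) = -2.2919
  x4 = (-8 - (1.5)·-0.3819 - (-3)·-1.0386 - (0.2)·-2.2919) / (5.7) = -1.7692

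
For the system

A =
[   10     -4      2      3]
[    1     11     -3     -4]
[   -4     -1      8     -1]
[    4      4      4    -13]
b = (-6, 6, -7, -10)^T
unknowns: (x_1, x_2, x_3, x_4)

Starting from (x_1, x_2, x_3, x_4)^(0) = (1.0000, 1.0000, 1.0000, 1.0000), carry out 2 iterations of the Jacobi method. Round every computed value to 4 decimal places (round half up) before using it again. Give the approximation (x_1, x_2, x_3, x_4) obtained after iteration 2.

(-0.6463, 1.1904, -0.8771, 0.8510)

Iteration 1:
  x_1 = (-6 - (-4)·1.0000 - (2)·1.0000 - (3)·1.0000) / (10) = -0.7000
  x_2 = (6 - (1)·1.0000 - (-3)·1.0000 - (-4)·1.0000) / (11) = 1.0909
  x_3 = (-7 - (-4)·1.0000 - (-1)·1.0000 - (-1)·1.0000) / (8) = -0.1250
  x_4 = (-10 - (4)·1.0000 - (4)·1.0000 - (4)·1.0000) / (-13) = 1.6923
Iteration 2:
  x_1 = (-6 - (-4)·1.0909 - (2)·-0.1250 - (3)·1.6923) / (10) = -0.6463
  x_2 = (6 - (1)·-0.7000 - (-3)·-0.1250 - (-4)·1.6923) / (11) = 1.1904
  x_3 = (-7 - (-4)·-0.7000 - (-1)·1.0909 - (-1)·1.6923) / (8) = -0.8771
  x_4 = (-10 - (4)·-0.7000 - (4)·1.0909 - (4)·-0.1250) / (-13) = 0.8510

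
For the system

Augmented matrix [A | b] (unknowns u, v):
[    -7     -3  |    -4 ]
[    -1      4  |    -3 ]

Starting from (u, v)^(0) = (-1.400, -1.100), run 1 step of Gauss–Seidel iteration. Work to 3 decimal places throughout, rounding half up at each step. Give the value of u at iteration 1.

1.043

Iteration 1:
  u = (-4 - (-3)·-1.100) / (-7) = 1.043
  v = (-3 - (-1)·1.043) / (4) = -0.489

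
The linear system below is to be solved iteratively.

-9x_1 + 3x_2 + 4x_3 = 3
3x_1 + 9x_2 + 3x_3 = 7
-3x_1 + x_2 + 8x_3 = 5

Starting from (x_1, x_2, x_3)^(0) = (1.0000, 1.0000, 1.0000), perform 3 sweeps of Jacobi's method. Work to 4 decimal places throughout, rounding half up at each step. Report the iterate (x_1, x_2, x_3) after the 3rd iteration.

(0.1250, 0.4876, 0.6175)

Iteration 1:
  x_1 = (3 - (3)·1.0000 - (4)·1.0000) / (-9) = 0.4444
  x_2 = (7 - (3)·1.0000 - (3)·1.0000) / (9) = 0.1111
  x_3 = (5 - (-3)·1.0000 - (1)·1.0000) / (8) = 0.8750
Iteration 2:
  x_1 = (3 - (3)·0.1111 - (4)·0.8750) / (-9) = 0.0926
  x_2 = (7 - (3)·0.4444 - (3)·0.8750) / (9) = 0.3380
  x_3 = (5 - (-3)·0.4444 - (1)·0.1111) / (8) = 0.7778
Iteration 3:
  x_1 = (3 - (3)·0.3380 - (4)·0.7778) / (-9) = 0.1250
  x_2 = (7 - (3)·0.0926 - (3)·0.7778) / (9) = 0.4876
  x_3 = (5 - (-3)·0.0926 - (1)·0.3380) / (8) = 0.6175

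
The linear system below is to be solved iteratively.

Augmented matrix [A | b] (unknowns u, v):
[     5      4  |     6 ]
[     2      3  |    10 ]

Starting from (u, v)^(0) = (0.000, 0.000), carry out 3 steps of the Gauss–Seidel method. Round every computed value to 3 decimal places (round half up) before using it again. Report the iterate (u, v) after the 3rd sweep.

Iteration 1:
  u = (6 - (4)·0.000) / (5) = 1.200
  v = (10 - (2)·1.200) / (3) = 2.533
Iteration 2:
  u = (6 - (4)·2.533) / (5) = -0.826
  v = (10 - (2)·-0.826) / (3) = 3.884
Iteration 3:
  u = (6 - (4)·3.884) / (5) = -1.907
  v = (10 - (2)·-1.907) / (3) = 4.605

(-1.907, 4.605)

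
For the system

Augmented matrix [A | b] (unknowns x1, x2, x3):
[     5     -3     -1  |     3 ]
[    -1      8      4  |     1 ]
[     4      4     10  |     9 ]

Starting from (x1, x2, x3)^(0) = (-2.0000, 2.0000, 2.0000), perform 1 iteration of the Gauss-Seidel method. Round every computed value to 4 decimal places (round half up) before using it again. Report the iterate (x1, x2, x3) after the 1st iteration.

(2.2000, -0.6000, 0.2600)

Iteration 1:
  x1 = (3 - (-3)·2.0000 - (-1)·2.0000) / (5) = 2.2000
  x2 = (1 - (-1)·2.2000 - (4)·2.0000) / (8) = -0.6000
  x3 = (9 - (4)·2.2000 - (4)·-0.6000) / (10) = 0.2600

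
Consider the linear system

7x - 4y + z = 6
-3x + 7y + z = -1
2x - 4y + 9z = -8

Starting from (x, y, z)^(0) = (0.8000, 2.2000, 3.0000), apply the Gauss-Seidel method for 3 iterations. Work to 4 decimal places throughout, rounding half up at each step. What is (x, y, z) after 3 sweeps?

(1.2763, 0.5344, -0.9350)

Iteration 1:
  x = (6 - (-4)·2.2000 - (1)·3.0000) / (7) = 1.6857
  y = (-1 - (-3)·1.6857 - (1)·3.0000) / (7) = 0.1510
  z = (-8 - (2)·1.6857 - (-4)·0.1510) / (9) = -1.1964
Iteration 2:
  x = (6 - (-4)·0.1510 - (1)·-1.1964) / (7) = 1.1143
  y = (-1 - (-3)·1.1143 - (1)·-1.1964) / (7) = 0.5056
  z = (-8 - (2)·1.1143 - (-4)·0.5056) / (9) = -0.9118
Iteration 3:
  x = (6 - (-4)·0.5056 - (1)·-0.9118) / (7) = 1.2763
  y = (-1 - (-3)·1.2763 - (1)·-0.9118) / (7) = 0.5344
  z = (-8 - (2)·1.2763 - (-4)·0.5344) / (9) = -0.9350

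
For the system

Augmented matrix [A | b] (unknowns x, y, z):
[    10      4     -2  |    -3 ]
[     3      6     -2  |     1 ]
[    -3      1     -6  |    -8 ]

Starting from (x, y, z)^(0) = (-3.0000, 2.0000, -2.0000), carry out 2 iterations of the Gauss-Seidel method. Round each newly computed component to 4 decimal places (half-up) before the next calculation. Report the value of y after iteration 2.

Iteration 1:
  x = (-3 - (4)·2.0000 - (-2)·-2.0000) / (10) = -1.5000
  y = (1 - (3)·-1.5000 - (-2)·-2.0000) / (6) = 0.2500
  z = (-8 - (-3)·-1.5000 - (1)·0.2500) / (-6) = 2.1250
Iteration 2:
  x = (-3 - (4)·0.2500 - (-2)·2.1250) / (10) = 0.0250
  y = (1 - (3)·0.0250 - (-2)·2.1250) / (6) = 0.8625
  z = (-8 - (-3)·0.0250 - (1)·0.8625) / (-6) = 1.4646

0.8625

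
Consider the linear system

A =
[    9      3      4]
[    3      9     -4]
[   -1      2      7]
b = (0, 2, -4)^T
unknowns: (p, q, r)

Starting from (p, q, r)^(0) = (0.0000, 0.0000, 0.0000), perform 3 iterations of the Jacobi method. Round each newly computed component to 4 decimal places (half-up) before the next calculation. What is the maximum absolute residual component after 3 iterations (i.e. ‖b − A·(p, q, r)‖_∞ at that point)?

0.2894

Iteration 1:
  p = (0 - (3)·0.0000 - (4)·0.0000) / (9) = 0.0000
  q = (2 - (3)·0.0000 - (-4)·0.0000) / (9) = 0.2222
  r = (-4 - (-1)·0.0000 - (2)·0.0000) / (7) = -0.5714
Iteration 2:
  p = (0 - (3)·0.2222 - (4)·-0.5714) / (9) = 0.1799
  q = (2 - (3)·0.0000 - (-4)·-0.5714) / (9) = -0.0317
  r = (-4 - (-1)·0.0000 - (2)·0.2222) / (7) = -0.6349
Iteration 3:
  p = (0 - (3)·-0.0317 - (4)·-0.6349) / (9) = 0.2927
  q = (2 - (3)·0.1799 - (-4)·-0.6349) / (9) = -0.1199
  r = (-4 - (-1)·0.1799 - (2)·-0.0317) / (7) = -0.5367
Residual b − A·x = (-0.1278, 0.0542, 0.2894); ∞-norm = 0.2894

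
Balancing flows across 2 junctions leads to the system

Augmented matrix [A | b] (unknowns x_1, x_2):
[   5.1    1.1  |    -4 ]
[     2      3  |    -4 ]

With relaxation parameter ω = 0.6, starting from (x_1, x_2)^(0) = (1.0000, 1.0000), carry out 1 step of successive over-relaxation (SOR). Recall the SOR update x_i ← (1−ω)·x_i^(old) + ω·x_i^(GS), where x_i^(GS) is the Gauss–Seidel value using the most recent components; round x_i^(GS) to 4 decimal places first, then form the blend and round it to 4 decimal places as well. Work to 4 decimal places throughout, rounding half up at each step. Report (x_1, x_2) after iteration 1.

Iteration 1:
  x_1: GS value = (-4 - (1.1)·1.0000) / (5.1) = -1.0000;  x_1 ← (1−ω)·1.0000 + ω·-1.0000 = -0.2000
  x_2: GS value = (-4 - (2)·-0.2000) / (3) = -1.2000;  x_2 ← (1−ω)·1.0000 + ω·-1.2000 = -0.3200

(-0.2000, -0.3200)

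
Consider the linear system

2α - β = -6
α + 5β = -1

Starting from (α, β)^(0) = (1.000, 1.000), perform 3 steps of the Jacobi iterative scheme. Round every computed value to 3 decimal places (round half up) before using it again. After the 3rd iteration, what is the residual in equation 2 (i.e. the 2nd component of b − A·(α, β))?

Iteration 1:
  α = (-6 - (-1)·1.000) / (2) = -2.500
  β = (-1 - (1)·1.000) / (5) = -0.400
Iteration 2:
  α = (-6 - (-1)·-0.400) / (2) = -3.200
  β = (-1 - (1)·-2.500) / (5) = 0.300
Iteration 3:
  α = (-6 - (-1)·0.300) / (2) = -2.850
  β = (-1 - (1)·-3.200) / (5) = 0.440
Residual b − A·x = (0.140, -0.350)

-0.350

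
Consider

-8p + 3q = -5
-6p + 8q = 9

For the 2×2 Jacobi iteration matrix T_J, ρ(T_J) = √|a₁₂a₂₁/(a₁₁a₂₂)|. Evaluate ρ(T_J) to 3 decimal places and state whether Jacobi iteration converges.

0.530

a₁₂a₂₁/(a₁₁a₂₂) = (3)·(-6) / ((-8)·(8)) = 0.281250
ρ = √|0.281250| = √0.281250 = 0.530
ρ < 1, so Jacobi converges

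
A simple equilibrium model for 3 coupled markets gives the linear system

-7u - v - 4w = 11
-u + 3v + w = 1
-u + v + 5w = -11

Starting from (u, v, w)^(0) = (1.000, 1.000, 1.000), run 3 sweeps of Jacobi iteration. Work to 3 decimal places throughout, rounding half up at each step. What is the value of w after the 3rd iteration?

-2.333

Iteration 1:
  u = (11 - (-1)·1.000 - (-4)·1.000) / (-7) = -2.286
  v = (1 - (-1)·1.000 - (1)·1.000) / (3) = 0.333
  w = (-11 - (-1)·1.000 - (1)·1.000) / (5) = -2.200
Iteration 2:
  u = (11 - (-1)·0.333 - (-4)·-2.200) / (-7) = -0.362
  v = (1 - (-1)·-2.286 - (1)·-2.200) / (3) = 0.305
  w = (-11 - (-1)·-2.286 - (1)·0.333) / (5) = -2.724
Iteration 3:
  u = (11 - (-1)·0.305 - (-4)·-2.724) / (-7) = -0.058
  v = (1 - (-1)·-0.362 - (1)·-2.724) / (3) = 1.121
  w = (-11 - (-1)·-0.362 - (1)·0.305) / (5) = -2.333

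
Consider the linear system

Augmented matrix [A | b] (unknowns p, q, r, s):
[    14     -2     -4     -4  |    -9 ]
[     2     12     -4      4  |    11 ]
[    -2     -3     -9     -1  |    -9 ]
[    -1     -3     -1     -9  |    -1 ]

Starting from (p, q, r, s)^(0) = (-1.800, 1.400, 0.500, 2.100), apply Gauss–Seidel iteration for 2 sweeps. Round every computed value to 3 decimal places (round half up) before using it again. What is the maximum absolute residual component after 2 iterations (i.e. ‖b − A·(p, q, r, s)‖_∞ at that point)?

1.362

Iteration 1:
  p = (-9 - (-2)·1.400 - (-4)·0.500 - (-4)·2.100) / (14) = 0.300
  q = (11 - (2)·0.300 - (-4)·0.500 - (4)·2.100) / (12) = 0.333
  r = (-9 - (-2)·0.300 - (-3)·0.333 - (-1)·2.100) / (-9) = 0.589
  s = (-1 - (-1)·0.300 - (-3)·0.333 - (-1)·0.589) / (-9) = -0.099
Iteration 2:
  p = (-9 - (-2)·0.333 - (-4)·0.589 - (-4)·-0.099) / (14) = -0.455
  q = (11 - (2)·-0.455 - (-4)·0.589 - (4)·-0.099) / (12) = 1.222
  r = (-9 - (-2)·-0.455 - (-3)·1.222 - (-1)·-0.099) / (-9) = 0.705
  s = (-1 - (-1)·-0.455 - (-3)·1.222 - (-1)·0.705) / (-9) = -0.324
Residual b − A·x = (1.338, 1.362, -0.223, 0.000); ∞-norm = 1.362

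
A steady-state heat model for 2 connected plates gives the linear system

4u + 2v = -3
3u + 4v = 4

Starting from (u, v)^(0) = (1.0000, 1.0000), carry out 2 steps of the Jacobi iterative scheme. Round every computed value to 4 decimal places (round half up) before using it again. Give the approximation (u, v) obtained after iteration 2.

Iteration 1:
  u = (-3 - (2)·1.0000) / (4) = -1.2500
  v = (4 - (3)·1.0000) / (4) = 0.2500
Iteration 2:
  u = (-3 - (2)·0.2500) / (4) = -0.8750
  v = (4 - (3)·-1.2500) / (4) = 1.9375

(-0.8750, 1.9375)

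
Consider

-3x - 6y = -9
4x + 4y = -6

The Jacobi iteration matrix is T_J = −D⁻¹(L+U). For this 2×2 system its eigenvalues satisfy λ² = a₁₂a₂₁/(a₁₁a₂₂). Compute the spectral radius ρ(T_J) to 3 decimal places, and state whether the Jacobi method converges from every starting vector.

1.414

a₁₂a₂₁/(a₁₁a₂₂) = (-6)·(4) / ((-3)·(4)) = 2.000000
ρ = √|2.000000| = √2.000000 = 1.414
ρ > 1, so Jacobi diverges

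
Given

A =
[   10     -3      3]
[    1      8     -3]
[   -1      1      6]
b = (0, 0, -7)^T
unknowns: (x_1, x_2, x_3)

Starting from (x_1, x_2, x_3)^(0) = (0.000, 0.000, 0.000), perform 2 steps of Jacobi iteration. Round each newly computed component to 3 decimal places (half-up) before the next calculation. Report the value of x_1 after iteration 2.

Iteration 1:
  x_1 = (0 - (-3)·0.000 - (3)·0.000) / (10) = 0.000
  x_2 = (0 - (1)·0.000 - (-3)·0.000) / (8) = 0.000
  x_3 = (-7 - (-1)·0.000 - (1)·0.000) / (6) = -1.167
Iteration 2:
  x_1 = (0 - (-3)·0.000 - (3)·-1.167) / (10) = 0.350
  x_2 = (0 - (1)·0.000 - (-3)·-1.167) / (8) = -0.438
  x_3 = (-7 - (-1)·0.000 - (1)·0.000) / (6) = -1.167

0.350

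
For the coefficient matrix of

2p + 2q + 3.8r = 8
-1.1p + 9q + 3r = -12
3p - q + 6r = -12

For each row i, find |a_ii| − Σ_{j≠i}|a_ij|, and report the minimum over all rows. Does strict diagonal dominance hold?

row 1: |2| − (2+3.8) = -3.8
row 2: |9| − (1.1+3) = 4.9
row 3: |6| − (3+1) = 2
minimum over rows = -3.8 → not strictly diagonally dominant

-3.8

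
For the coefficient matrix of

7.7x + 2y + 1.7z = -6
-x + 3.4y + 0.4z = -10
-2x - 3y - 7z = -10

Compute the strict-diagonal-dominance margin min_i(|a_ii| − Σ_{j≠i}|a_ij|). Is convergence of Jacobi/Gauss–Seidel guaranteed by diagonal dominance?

2

row 1: |7.7| − (2+1.7) = 4
row 2: |3.4| − (1+0.4) = 2
row 3: |-7| − (2+3) = 2
minimum over rows = 2 → strictly diagonally dominant (convergence guaranteed)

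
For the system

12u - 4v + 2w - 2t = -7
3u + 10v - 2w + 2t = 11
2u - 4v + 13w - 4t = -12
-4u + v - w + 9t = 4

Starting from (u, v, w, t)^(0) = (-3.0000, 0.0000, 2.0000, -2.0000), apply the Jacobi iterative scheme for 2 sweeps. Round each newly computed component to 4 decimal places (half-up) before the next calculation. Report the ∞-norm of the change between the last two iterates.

Iteration 1:
  u = (-7 - (-4)·0.0000 - (2)·2.0000 - (-2)·-2.0000) / (12) = -1.2500
  v = (11 - (3)·-3.0000 - (-2)·2.0000 - (2)·-2.0000) / (10) = 2.8000
  w = (-12 - (2)·-3.0000 - (-4)·0.0000 - (-4)·-2.0000) / (13) = -1.0769
  t = (4 - (-4)·-3.0000 - (1)·0.0000 - (-1)·2.0000) / (9) = -0.6667
Iteration 2:
  u = (-7 - (-4)·2.8000 - (2)·-1.0769 - (-2)·-0.6667) / (12) = 0.4184
  v = (11 - (3)·-1.2500 - (-2)·-1.0769 - (2)·-0.6667) / (10) = 1.3930
  w = (-12 - (2)·-1.2500 - (-4)·2.8000 - (-4)·-0.6667) / (13) = -0.0744
  t = (4 - (-4)·-1.2500 - (1)·2.8000 - (-1)·-1.0769) / (9) = -0.5419
Change: (1.6684, -1.4070, 1.0025, 0.1248) → max |·| = 1.6684

1.6684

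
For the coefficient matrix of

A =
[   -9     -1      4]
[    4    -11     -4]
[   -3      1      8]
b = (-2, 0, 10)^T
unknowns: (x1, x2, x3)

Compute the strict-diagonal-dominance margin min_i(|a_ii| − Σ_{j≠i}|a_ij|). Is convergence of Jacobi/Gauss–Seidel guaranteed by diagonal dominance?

row 1: |-9| − (1+4) = 4
row 2: |-11| − (4+4) = 3
row 3: |8| − (3+1) = 4
minimum over rows = 3 → strictly diagonally dominant (convergence guaranteed)

3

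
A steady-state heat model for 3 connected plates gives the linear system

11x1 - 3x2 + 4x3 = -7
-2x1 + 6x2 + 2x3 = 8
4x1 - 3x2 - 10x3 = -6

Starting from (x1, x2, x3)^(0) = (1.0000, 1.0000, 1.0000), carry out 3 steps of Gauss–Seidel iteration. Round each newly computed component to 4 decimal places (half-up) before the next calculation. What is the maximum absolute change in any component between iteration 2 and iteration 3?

0.1120

Iteration 1:
  x1 = (-7 - (-3)·1.0000 - (4)·1.0000) / (11) = -0.7273
  x2 = (8 - (-2)·-0.7273 - (2)·1.0000) / (6) = 0.7576
  x3 = (-6 - (4)·-0.7273 - (-3)·0.7576) / (-10) = 0.0818
Iteration 2:
  x1 = (-7 - (-3)·0.7576 - (4)·0.0818) / (11) = -0.4595
  x2 = (8 - (-2)·-0.4595 - (2)·0.0818) / (6) = 1.1529
  x3 = (-6 - (4)·-0.4595 - (-3)·1.1529) / (-10) = 0.0703
Iteration 3:
  x1 = (-7 - (-3)·1.1529 - (4)·0.0703) / (11) = -0.3475
  x2 = (8 - (-2)·-0.3475 - (2)·0.0703) / (6) = 1.1941
  x3 = (-6 - (4)·-0.3475 - (-3)·1.1941) / (-10) = 0.1028
Change: (0.1120, 0.0412, 0.0325) → max |·| = 0.1120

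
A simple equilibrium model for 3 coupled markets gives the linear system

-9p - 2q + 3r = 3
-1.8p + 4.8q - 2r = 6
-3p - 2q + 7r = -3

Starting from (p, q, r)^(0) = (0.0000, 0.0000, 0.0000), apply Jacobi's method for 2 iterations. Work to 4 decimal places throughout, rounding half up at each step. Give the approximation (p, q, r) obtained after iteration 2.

Iteration 1:
  p = (3 - (-2)·0.0000 - (3)·0.0000) / (-9) = -0.3333
  q = (6 - (-1.8)·0.0000 - (-2)·0.0000) / (4.8) = 1.2500
  r = (-3 - (-3)·0.0000 - (-2)·0.0000) / (7) = -0.4286
Iteration 2:
  p = (3 - (-2)·1.2500 - (3)·-0.4286) / (-9) = -0.7540
  q = (6 - (-1.8)·-0.3333 - (-2)·-0.4286) / (4.8) = 0.9464
  r = (-3 - (-3)·-0.3333 - (-2)·1.2500) / (7) = -0.2143

(-0.7540, 0.9464, -0.2143)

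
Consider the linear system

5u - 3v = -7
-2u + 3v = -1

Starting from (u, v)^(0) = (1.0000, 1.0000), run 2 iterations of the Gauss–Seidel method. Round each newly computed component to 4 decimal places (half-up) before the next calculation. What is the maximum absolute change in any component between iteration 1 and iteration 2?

Iteration 1:
  u = (-7 - (-3)·1.0000) / (5) = -0.8000
  v = (-1 - (-2)·-0.8000) / (3) = -0.8667
Iteration 2:
  u = (-7 - (-3)·-0.8667) / (5) = -1.9200
  v = (-1 - (-2)·-1.9200) / (3) = -1.6133
Change: (-1.1200, -0.7466) → max |·| = 1.1200

1.1200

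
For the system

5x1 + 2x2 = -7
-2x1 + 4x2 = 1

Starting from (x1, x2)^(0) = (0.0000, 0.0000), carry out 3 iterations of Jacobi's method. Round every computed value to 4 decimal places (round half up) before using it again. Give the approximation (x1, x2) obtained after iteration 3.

(-1.2200, -0.5000)

Iteration 1:
  x1 = (-7 - (2)·0.0000) / (5) = -1.4000
  x2 = (1 - (-2)·0.0000) / (4) = 0.2500
Iteration 2:
  x1 = (-7 - (2)·0.2500) / (5) = -1.5000
  x2 = (1 - (-2)·-1.4000) / (4) = -0.4500
Iteration 3:
  x1 = (-7 - (2)·-0.4500) / (5) = -1.2200
  x2 = (1 - (-2)·-1.5000) / (4) = -0.5000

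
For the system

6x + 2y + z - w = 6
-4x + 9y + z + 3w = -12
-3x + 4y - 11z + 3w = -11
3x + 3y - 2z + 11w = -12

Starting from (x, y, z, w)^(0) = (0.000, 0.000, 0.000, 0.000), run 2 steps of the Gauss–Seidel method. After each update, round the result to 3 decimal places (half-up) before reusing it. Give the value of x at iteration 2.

1.054

Iteration 1:
  x = (6 - (2)·0.000 - (1)·0.000 - (-1)·0.000) / (6) = 1.000
  y = (-12 - (-4)·1.000 - (1)·0.000 - (3)·0.000) / (9) = -0.889
  z = (-11 - (-3)·1.000 - (4)·-0.889 - (3)·0.000) / (-11) = 0.404
  w = (-12 - (3)·1.000 - (3)·-0.889 - (-2)·0.404) / (11) = -1.048
Iteration 2:
  x = (6 - (2)·-0.889 - (1)·0.404 - (-1)·-1.048) / (6) = 1.054
  y = (-12 - (-4)·1.054 - (1)·0.404 - (3)·-1.048) / (9) = -0.560
  z = (-11 - (-3)·1.054 - (4)·-0.560 - (3)·-1.048) / (-11) = 0.223
  w = (-12 - (3)·1.054 - (3)·-0.560 - (-2)·0.223) / (11) = -1.185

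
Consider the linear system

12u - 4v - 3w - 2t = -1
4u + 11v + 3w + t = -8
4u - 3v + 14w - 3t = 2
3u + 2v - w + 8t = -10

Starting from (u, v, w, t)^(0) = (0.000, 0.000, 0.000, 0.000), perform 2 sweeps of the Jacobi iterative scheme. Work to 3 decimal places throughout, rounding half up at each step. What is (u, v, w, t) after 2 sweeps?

Iteration 1:
  u = (-1 - (-4)·0.000 - (-3)·0.000 - (-2)·0.000) / (12) = -0.083
  v = (-8 - (4)·0.000 - (3)·0.000 - (1)·0.000) / (11) = -0.727
  w = (2 - (4)·0.000 - (-3)·0.000 - (-3)·0.000) / (14) = 0.143
  t = (-10 - (3)·0.000 - (2)·0.000 - (-1)·0.000) / (8) = -1.250
Iteration 2:
  u = (-1 - (-4)·-0.727 - (-3)·0.143 - (-2)·-1.250) / (12) = -0.498
  v = (-8 - (4)·-0.083 - (3)·0.143 - (1)·-1.250) / (11) = -0.622
  w = (2 - (4)·-0.083 - (-3)·-0.727 - (-3)·-1.250) / (14) = -0.257
  t = (-10 - (3)·-0.083 - (2)·-0.727 - (-1)·0.143) / (8) = -1.019

(-0.498, -0.622, -0.257, -1.019)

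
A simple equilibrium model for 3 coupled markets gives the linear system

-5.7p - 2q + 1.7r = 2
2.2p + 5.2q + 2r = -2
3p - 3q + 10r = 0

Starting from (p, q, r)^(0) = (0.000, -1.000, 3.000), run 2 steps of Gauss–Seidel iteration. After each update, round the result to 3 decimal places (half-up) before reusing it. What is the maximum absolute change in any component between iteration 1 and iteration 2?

Iteration 1:
  p = (2 - (-2)·-1.000 - (1.7)·3.000) / (-5.7) = 0.895
  q = (-2 - (2.2)·0.895 - (2)·3.000) / (5.2) = -1.917
  r = (0 - (3)·0.895 - (-3)·-1.917) / (10) = -0.844
Iteration 2:
  p = (2 - (-2)·-1.917 - (1.7)·-0.844) / (-5.7) = 0.070
  q = (-2 - (2.2)·0.070 - (2)·-0.844) / (5.2) = -0.090
  r = (0 - (3)·0.070 - (-3)·-0.090) / (10) = -0.048
Change: (-0.825, 1.827, 0.796) → max |·| = 1.827

1.827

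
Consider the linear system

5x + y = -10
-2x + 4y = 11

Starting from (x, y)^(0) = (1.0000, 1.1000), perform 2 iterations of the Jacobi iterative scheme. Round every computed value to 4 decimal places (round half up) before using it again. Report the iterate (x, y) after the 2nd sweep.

Iteration 1:
  x = (-10 - (1)·1.1000) / (5) = -2.2200
  y = (11 - (-2)·1.0000) / (4) = 3.2500
Iteration 2:
  x = (-10 - (1)·3.2500) / (5) = -2.6500
  y = (11 - (-2)·-2.2200) / (4) = 1.6400

(-2.6500, 1.6400)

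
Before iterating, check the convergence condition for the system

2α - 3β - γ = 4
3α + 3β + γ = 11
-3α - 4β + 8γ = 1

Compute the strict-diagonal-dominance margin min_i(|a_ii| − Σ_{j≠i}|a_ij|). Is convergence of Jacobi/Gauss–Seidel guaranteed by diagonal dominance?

row 1: |2| − (3+1) = -2
row 2: |3| − (3+1) = -1
row 3: |8| − (3+4) = 1
minimum over rows = -2 → not strictly diagonally dominant

-2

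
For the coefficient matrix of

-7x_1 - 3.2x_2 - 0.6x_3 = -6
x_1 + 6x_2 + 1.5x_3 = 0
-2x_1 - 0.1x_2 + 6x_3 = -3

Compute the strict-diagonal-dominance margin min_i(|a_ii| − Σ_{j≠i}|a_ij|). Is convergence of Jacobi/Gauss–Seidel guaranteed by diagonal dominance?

row 1: |-7| − (3.2+0.6) = 3.2
row 2: |6| − (1+1.5) = 3.5
row 3: |6| − (2+0.1) = 3.9
minimum over rows = 3.2 → strictly diagonally dominant (convergence guaranteed)

3.2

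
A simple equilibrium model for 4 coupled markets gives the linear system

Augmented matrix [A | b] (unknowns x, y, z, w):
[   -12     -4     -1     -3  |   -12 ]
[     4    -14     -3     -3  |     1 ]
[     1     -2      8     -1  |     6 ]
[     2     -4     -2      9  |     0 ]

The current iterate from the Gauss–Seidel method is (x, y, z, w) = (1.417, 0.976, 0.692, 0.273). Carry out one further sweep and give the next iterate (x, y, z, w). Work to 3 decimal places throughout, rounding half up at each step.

One sweep:
  x = (-12 - (-4)·0.976 - (-1)·0.692 - (-3)·0.273) / (-12) = 0.549
  y = (1 - (4)·0.549 - (-3)·0.692 - (-3)·0.273) / (-14) = -0.121
  z = (6 - (1)·0.549 - (-2)·-0.121 - (-1)·0.273) / (8) = 0.685
  w = (0 - (2)·0.549 - (-4)·-0.121 - (-2)·0.685) / (9) = -0.024

(0.549, -0.121, 0.685, -0.024)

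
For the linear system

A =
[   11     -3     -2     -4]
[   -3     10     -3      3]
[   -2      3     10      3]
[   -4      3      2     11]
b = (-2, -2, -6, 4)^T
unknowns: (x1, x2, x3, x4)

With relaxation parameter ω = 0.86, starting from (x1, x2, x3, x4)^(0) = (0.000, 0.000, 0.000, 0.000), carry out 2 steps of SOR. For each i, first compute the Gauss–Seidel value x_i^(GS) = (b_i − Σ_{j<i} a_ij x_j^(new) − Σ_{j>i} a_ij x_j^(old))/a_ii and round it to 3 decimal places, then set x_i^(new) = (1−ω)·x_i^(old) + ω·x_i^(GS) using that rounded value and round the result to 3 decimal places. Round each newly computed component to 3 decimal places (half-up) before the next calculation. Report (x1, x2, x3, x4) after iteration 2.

Iteration 1:
  x1: GS value = (-2 - (-3)·0.000 - (-2)·0.000 - (-4)·0.000) / (11) = -0.182;  x1 ← (1−ω)·0.000 + ω·-0.182 = -0.157
  x2: GS value = (-2 - (-3)·-0.157 - (-3)·0.000 - (3)·0.000) / (10) = -0.247;  x2 ← (1−ω)·0.000 + ω·-0.247 = -0.212
  x3: GS value = (-6 - (-2)·-0.157 - (3)·-0.212 - (3)·0.000) / (10) = -0.568;  x3 ← (1−ω)·0.000 + ω·-0.568 = -0.488
  x4: GS value = (4 - (-4)·-0.157 - (3)·-0.212 - (2)·-0.488) / (11) = 0.453;  x4 ← (1−ω)·0.000 + ω·0.453 = 0.390
Iteration 2:
  x1: GS value = (-2 - (-3)·-0.212 - (-2)·-0.488 - (-4)·0.390) / (11) = -0.187;  x1 ← (1−ω)·-0.157 + ω·-0.187 = -0.183
  x2: GS value = (-2 - (-3)·-0.183 - (-3)·-0.488 - (3)·0.390) / (10) = -0.518;  x2 ← (1−ω)·-0.212 + ω·-0.518 = -0.475
  x3: GS value = (-6 - (-2)·-0.183 - (3)·-0.475 - (3)·0.390) / (10) = -0.611;  x3 ← (1−ω)·-0.488 + ω·-0.611 = -0.594
  x4: GS value = (4 - (-4)·-0.183 - (3)·-0.475 - (2)·-0.594) / (11) = 0.535;  x4 ← (1−ω)·0.390 + ω·0.535 = 0.515

(-0.183, -0.475, -0.594, 0.515)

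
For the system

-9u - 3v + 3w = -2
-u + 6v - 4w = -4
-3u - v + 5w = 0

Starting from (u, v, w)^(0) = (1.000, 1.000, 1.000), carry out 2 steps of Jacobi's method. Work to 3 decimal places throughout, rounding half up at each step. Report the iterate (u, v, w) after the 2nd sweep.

Iteration 1:
  u = (-2 - (-3)·1.000 - (3)·1.000) / (-9) = 0.222
  v = (-4 - (-1)·1.000 - (-4)·1.000) / (6) = 0.167
  w = (0 - (-3)·1.000 - (-1)·1.000) / (5) = 0.800
Iteration 2:
  u = (-2 - (-3)·0.167 - (3)·0.800) / (-9) = 0.433
  v = (-4 - (-1)·0.222 - (-4)·0.800) / (6) = -0.096
  w = (0 - (-3)·0.222 - (-1)·0.167) / (5) = 0.167

(0.433, -0.096, 0.167)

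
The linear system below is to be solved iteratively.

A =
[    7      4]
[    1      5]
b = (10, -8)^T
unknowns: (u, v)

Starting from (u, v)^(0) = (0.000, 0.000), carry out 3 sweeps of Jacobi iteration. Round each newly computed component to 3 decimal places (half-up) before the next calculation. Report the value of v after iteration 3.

-2.069

Iteration 1:
  u = (10 - (4)·0.000) / (7) = 1.429
  v = (-8 - (1)·0.000) / (5) = -1.600
Iteration 2:
  u = (10 - (4)·-1.600) / (7) = 2.343
  v = (-8 - (1)·1.429) / (5) = -1.886
Iteration 3:
  u = (10 - (4)·-1.886) / (7) = 2.506
  v = (-8 - (1)·2.343) / (5) = -2.069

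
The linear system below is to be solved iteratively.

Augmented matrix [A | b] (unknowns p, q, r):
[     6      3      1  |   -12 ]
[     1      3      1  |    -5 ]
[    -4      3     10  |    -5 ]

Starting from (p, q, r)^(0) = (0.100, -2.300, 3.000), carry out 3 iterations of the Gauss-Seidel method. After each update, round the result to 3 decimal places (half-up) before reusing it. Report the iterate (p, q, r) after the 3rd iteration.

Iteration 1:
  p = (-12 - (3)·-2.300 - (1)·3.000) / (6) = -1.350
  q = (-5 - (1)·-1.350 - (1)·3.000) / (3) = -2.217
  r = (-5 - (-4)·-1.350 - (3)·-2.217) / (10) = -0.375
Iteration 2:
  p = (-12 - (3)·-2.217 - (1)·-0.375) / (6) = -0.829
  q = (-5 - (1)·-0.829 - (1)·-0.375) / (3) = -1.265
  r = (-5 - (-4)·-0.829 - (3)·-1.265) / (10) = -0.452
Iteration 3:
  p = (-12 - (3)·-1.265 - (1)·-0.452) / (6) = -1.292
  q = (-5 - (1)·-1.292 - (1)·-0.452) / (3) = -1.085
  r = (-5 - (-4)·-1.292 - (3)·-1.085) / (10) = -0.691

(-1.292, -1.085, -0.691)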